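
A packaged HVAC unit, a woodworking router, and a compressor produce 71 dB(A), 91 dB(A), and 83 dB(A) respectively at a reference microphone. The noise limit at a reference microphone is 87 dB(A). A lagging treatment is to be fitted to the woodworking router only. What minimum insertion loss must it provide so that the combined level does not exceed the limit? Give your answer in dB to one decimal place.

The untreated sources together contribute 10^(71/10) + 10^(83/10) = 2.121e+08, i.e. 83.27 dB(A).
The limit corresponds to 10^(87/10) = 5.012e+08; subtracting the fixed part leaves 2.891e+08 for the woodworking router, i.e. 84.61 dB(A).
So the woodworking router must be reduced from 91 to 84.61 dB(A): IL = 6.39 dB.

6.4 dB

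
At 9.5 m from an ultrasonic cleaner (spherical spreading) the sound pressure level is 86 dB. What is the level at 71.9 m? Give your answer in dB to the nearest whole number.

68 dB

Point-source attenuation: ΔL = 20·log₁₀(r₂/r₁) = 20·log₁₀(71.9/9.5) = 17.580 dB.
L₂ = 86 − 20·log₁₀(71.9/9.5) = 86 − 17.580 = 68.42 dB.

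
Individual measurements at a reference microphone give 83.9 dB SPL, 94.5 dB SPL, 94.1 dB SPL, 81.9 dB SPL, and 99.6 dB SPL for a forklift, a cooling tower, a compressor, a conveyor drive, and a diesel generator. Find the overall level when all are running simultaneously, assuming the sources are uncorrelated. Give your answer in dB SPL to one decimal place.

For uncorrelated sources the intensities add, so convert each level to linear form, sum, and take 10·log₁₀ of the total.
Σ 10^(L/10) = 10^(83.9/10) + 10^(94.5/10) + 10^(94.1/10) + 10^(81.9/10) + 10^(99.6/10) = 1.491e+10.
L_total = 10·log₁₀(1.491e+10) = 101.73 dB SPL.

101.7 dB SPL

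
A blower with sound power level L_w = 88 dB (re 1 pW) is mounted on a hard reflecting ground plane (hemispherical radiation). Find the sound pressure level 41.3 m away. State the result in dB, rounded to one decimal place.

Free-field hemispherical radiation: L_p = L_w − 10·log₁₀(2π·r²), r = 41.3 m.
2π·r² = 1.072e+04 m², 10·log₁₀ of that is 40.301 dB.
L_p = 88 − 40.301 = 47.70 dB.

47.7 dB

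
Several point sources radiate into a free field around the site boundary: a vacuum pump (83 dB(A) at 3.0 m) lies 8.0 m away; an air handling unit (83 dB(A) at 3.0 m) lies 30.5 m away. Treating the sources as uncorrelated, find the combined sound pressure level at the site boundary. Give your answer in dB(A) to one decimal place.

74.8 dB(A)

First find each source's level at the receiver (point-source: −20·log₁₀(r/r_ref)), then combine on an intensity basis.
vacuum pump: 83 − 20·log₁₀(8.0/3.0) = 83 − 8.52 = 74.48 dB(A).
air handling unit: 83 − 20·log₁₀(30.5/3.0) = 83 − 20.14 = 62.86 dB(A).
Σ 10^(L/10) = 2.999e+07 → L_total = 10·log₁₀(2.999e+07) = 74.77 dB(A).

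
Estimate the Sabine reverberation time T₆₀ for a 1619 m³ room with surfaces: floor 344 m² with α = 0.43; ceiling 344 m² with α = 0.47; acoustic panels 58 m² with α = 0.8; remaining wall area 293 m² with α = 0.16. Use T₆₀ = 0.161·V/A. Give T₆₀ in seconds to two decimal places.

0.65 s

A = Σ Sᵢαᵢ = 344·0.43 + 344·0.47 + 58·0.8 + 293·0.16 = 402.88 m².
T₆₀ = 0.161 × 1619 / 402.88 = 0.647 s.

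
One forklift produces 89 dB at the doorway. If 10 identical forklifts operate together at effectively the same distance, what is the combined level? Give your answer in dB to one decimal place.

With 10 equal, uncorrelated contributions the intensity is 10× that of one unit, giving a rise of 10·log₁₀ 10.
L_total = 89 + 10·log₁₀(10) = 89 + 10.000 = 99.00 dB.

99.0 dB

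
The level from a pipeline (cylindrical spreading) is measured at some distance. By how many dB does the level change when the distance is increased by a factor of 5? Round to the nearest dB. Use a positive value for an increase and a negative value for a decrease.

-7 dB

A line source loses 3 dB per doubling of distance; generally ΔL = −10·log₁₀(r₂/r₁).
ΔL = −10·log₁₀(5) = -6.99 dB.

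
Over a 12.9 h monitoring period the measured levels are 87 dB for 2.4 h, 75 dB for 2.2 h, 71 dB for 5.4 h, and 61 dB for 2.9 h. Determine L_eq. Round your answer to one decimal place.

80.2 dB

Weight each interval's intensity by its duration and average over T = 12.9 h:
Σ tᵢ·10^(Lᵢ/10) = 2.4·10^(87/10) + 2.2·10^(75/10) + 5.4·10^(71/10) + 2.9·10^(61/10) = 1.344e+09.
L_eq = 10·log₁₀(1.344e+09/12.9) = 80.18 dB.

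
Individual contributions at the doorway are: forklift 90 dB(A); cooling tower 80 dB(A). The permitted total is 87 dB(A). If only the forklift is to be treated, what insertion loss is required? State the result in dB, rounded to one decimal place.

4.0 dB

Fixed contribution from the other source: Σ 10^(L/10) = 10^(80/10) = 1.000e+08 (80.00 dB(A)).
To meet 87 dB(A) overall, the treated forklift may contribute at most 10^(87/10) − 1.000e+08 = 4.012e+08, i.e. 86.03 dB(A).
Required insertion loss = 90 − 86.03 = 3.97 dB.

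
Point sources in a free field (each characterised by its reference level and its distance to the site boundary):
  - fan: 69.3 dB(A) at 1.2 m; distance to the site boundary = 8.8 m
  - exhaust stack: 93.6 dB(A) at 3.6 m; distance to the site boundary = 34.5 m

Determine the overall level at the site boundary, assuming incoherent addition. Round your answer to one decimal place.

First find each source's level at the receiver (point-source: −20·log₁₀(r/r_ref)), then combine on an intensity basis.
fan: 69.3 − 20·log₁₀(8.8/1.2) = 69.3 − 17.31 = 51.99 dB(A).
exhaust stack: 93.6 − 20·log₁₀(34.5/3.6) = 93.6 − 19.63 = 73.97 dB(A).
Σ 10^(L/10) = 2.510e+07 → L_total = 10·log₁₀(2.510e+07) = 74.00 dB(A).

74.0 dB(A)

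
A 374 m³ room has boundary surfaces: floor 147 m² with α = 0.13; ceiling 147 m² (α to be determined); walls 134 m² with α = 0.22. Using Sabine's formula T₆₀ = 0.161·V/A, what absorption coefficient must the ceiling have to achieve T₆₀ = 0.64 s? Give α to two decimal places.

From T₆₀ = 0.161·V/A, the target T₆₀ = 0.64 s needs A = 0.161·374/0.64 = 94.08 m².
Absorption from the other surfaces = 147·0.13 + 134·0.22 = 48.59 m², so the ceiling must supply 45.49 m² over 147 m².
α = 45.49/147 = 0.309.

0.31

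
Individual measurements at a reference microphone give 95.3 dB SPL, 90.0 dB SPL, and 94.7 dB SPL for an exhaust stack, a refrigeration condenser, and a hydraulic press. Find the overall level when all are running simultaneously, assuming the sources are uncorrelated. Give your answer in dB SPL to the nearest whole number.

99 dB SPL

Incoherent sources combine by intensity addition: L_total = 10·log₁₀(Σ 10^(L_i/10)).
Σ 10^(L/10) = 10^(95.3/10) + 10^(90.0/10) + 10^(94.7/10) = 7.340e+09.
L_total = 10·log₁₀(7.340e+09) = 98.66 dB SPL.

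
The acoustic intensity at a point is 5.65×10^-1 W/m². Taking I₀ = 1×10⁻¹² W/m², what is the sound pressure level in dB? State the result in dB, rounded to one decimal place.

Dividing by I₀ shifts the exponent by 12: I/I₀ = 5.65×10^11.
L = 10·(0.7520 + 11) = 117.52 dB.

117.5 dB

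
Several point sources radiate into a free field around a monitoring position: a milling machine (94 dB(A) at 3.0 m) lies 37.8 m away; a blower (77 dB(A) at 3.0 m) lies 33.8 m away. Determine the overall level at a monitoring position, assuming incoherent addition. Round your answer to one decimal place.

72.1 dB(A)

Apply inverse-square spreading to bring every level to the receiver, then sum 10^(L/10).
milling machine: 94 − 20·log₁₀(37.8/3.0) = 94 − 22.01 = 71.99 dB(A).
blower: 77 − 20·log₁₀(33.8/3.0) = 77 − 21.04 = 55.96 dB(A).
Σ 10^(L/10) = 1.622e+07 → L_total = 10·log₁₀(1.622e+07) = 72.10 dB(A).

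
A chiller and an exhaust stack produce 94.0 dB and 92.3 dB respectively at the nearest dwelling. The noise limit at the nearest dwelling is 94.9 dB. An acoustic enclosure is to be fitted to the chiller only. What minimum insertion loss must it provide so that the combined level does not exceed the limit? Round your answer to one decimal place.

2.6 dB

The untreated sources together contribute 10^(92.3/10) = 1.698e+09, i.e. 92.30 dB.
To meet 94.9 dB overall, the treated chiller may contribute at most 10^(94.9/10) − 1.698e+09 = 1.392e+09, i.e. 91.44 dB.
Required insertion loss = 94.0 − 91.44 = 2.56 dB.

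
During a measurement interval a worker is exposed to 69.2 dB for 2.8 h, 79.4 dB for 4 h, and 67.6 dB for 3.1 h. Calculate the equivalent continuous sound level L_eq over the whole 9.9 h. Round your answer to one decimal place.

The energy average is taken in the linear domain: L_eq = 10·log₁₀[(Σ tᵢ·10^(Lᵢ/10))/T], T = 9.9 h.
Σ tᵢ·10^(Lᵢ/10) = 2.8·10^(69.2/10) + 4·10^(79.4/10) + 3.1·10^(67.6/10) = 3.895e+08.
L_eq = 10·log₁₀(3.895e+08/9.9) = 75.95 dB.

75.9 dB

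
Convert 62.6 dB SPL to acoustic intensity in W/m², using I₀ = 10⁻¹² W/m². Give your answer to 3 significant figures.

1.82e-06 W/m²

I = I₀·10^(L/10) = 10⁻¹² × 10^(62.6/10) = 10^(-5.740).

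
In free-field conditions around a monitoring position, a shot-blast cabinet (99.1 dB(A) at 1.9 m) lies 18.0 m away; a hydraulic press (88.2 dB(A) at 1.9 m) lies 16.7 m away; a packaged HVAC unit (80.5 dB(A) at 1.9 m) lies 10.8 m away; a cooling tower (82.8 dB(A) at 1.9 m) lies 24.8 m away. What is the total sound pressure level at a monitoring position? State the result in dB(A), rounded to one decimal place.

First find each source's level at the receiver (point-source: −20·log₁₀(r/r_ref)), then combine on an intensity basis.
shot-blast cabinet: 99.1 − 20·log₁₀(18.0/1.9) = 99.1 − 19.53 = 79.57 dB(A).
hydraulic press: 88.2 − 20·log₁₀(16.7/1.9) = 88.2 − 18.88 = 69.32 dB(A).
packaged HVAC unit: 80.5 − 20·log₁₀(10.8/1.9) = 80.5 − 15.09 = 65.41 dB(A).
cooling tower: 82.8 − 20·log₁₀(24.8/1.9) = 82.8 − 22.31 = 60.49 dB(A).
Σ 10^(L/10) = 1.037e+08 → L_total = 10·log₁₀(1.037e+08) = 80.16 dB(A).

80.2 dB(A)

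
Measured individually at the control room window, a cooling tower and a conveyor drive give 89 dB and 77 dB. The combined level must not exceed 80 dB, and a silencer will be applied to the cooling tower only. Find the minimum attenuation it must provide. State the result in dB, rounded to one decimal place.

12.0 dB

Everything except the cooling tower sums to 10^(77/10) = 5.012e+07 in linear terms, 77.00 dB.
The limit corresponds to 10^(80/10) = 1.000e+08; subtracting the fixed part leaves 4.988e+07 for the cooling tower, i.e. 76.98 dB.
Required insertion loss = 89 − 76.98 = 12.02 dB.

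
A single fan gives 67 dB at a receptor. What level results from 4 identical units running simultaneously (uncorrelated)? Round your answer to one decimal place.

N identical incoherent sources raise the level by 10·log₁₀ N.
L_total = 67 + 10·log₁₀(4) = 67 + 6.021 = 73.02 dB.

73.0 dB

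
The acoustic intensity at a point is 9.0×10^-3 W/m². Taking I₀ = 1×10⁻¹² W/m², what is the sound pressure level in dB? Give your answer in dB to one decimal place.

99.5 dB

L = 10·log₁₀(I/I₀) = 10·log₁₀(9.0×10^-3/10⁻¹²) = 10·log₁₀(9.0×10^9).
L = 10·(0.9542 + 9) = 99.54 dB.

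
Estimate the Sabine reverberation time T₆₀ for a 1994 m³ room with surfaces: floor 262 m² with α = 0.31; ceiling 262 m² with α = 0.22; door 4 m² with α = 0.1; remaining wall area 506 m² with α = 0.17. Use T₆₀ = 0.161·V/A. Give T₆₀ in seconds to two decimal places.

1.43 s

Summing Sᵢαᵢ: 262·0.31 + 262·0.22 + 4·0.1 + 506·0.17 = 225.28 m².
T₆₀ = 0.161·V/A = 0.161·1994/225.28 = 1.425 s.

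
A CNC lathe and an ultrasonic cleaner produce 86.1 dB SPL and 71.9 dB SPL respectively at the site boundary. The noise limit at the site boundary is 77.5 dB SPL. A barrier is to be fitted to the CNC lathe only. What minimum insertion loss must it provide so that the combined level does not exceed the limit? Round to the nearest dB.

The untreated sources together contribute 10^(71.9/10) = 1.549e+07, i.e. 71.90 dB SPL.
To meet 77.5 dB SPL overall, the treated CNC lathe may contribute at most 10^(77.5/10) − 1.549e+07 = 4.075e+07, i.e. 76.10 dB SPL.
Required insertion loss = 86.1 − 76.10 = 10.00 dB.

10 dB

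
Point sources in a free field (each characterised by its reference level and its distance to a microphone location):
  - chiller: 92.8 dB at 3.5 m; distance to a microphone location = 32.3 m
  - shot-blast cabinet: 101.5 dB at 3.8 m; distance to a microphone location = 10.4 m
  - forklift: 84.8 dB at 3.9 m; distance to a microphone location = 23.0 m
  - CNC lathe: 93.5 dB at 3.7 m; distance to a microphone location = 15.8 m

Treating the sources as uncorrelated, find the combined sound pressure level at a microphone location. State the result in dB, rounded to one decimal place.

93.1 dB

First find each source's level at the receiver (point-source: −20·log₁₀(r/r_ref)), then combine on an intensity basis.
chiller: 92.8 − 20·log₁₀(32.3/3.5) = 92.8 − 19.30 = 73.50 dB.
shot-blast cabinet: 101.5 − 20·log₁₀(10.4/3.8) = 101.5 − 8.74 = 92.76 dB.
forklift: 84.8 − 20·log₁₀(23.0/3.9) = 84.8 − 15.41 = 69.39 dB.
CNC lathe: 93.5 − 20·log₁₀(15.8/3.7) = 93.5 − 12.61 = 80.89 dB.
Σ 10^(L/10) = 2.040e+09 → L_total = 10·log₁₀(2.040e+09) = 93.10 dB.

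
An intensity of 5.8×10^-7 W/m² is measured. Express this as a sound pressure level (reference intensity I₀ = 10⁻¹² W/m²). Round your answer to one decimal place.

57.6 dB

Dividing by I₀ shifts the exponent by 12: I/I₀ = 5.8×10^5.
L = 10·(0.7634 + 5) = 57.63 dB.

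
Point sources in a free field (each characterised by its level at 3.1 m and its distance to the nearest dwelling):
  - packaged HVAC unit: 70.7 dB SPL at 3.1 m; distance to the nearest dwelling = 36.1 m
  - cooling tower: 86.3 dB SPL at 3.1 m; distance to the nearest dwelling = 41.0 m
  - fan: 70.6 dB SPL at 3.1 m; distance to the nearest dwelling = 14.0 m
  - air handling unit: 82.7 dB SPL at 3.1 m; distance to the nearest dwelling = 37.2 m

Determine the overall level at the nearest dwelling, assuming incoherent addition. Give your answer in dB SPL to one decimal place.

66.4 dB SPL

Apply inverse-square spreading to bring every level to the receiver, then sum 10^(L/10).
packaged HVAC unit: 70.7 − 20·log₁₀(36.1/3.1) = 70.7 − 21.32 = 49.38 dB SPL.
cooling tower: 86.3 − 20·log₁₀(41.0/3.1) = 86.3 − 22.43 = 63.87 dB SPL.
fan: 70.6 − 20·log₁₀(14.0/3.1) = 70.6 − 13.10 = 57.50 dB SPL.
air handling unit: 82.7 − 20·log₁₀(37.2/3.1) = 82.7 − 21.58 = 61.12 dB SPL.
Σ 10^(L/10) = 4.381e+06 → L_total = 10·log₁₀(4.381e+06) = 66.42 dB SPL.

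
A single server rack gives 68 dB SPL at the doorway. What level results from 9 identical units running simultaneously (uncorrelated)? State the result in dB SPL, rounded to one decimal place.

With 9 equal, uncorrelated contributions the intensity is 9× that of one unit, giving a rise of 10·log₁₀ 9.
L_total = 68 + 10·log₁₀(9) = 68 + 9.542 = 77.54 dB SPL.

77.5 dB SPL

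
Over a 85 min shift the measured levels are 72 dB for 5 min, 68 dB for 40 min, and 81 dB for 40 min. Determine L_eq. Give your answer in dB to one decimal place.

L_eq = 10·log₁₀[(1/T)·Σ tᵢ·10^(Lᵢ/10)] with T = 85 min.
Σ tᵢ·10^(Lᵢ/10) = 5·10^(72/10) + 40·10^(68/10) + 40·10^(81/10) = 5.367e+09.
L_eq = 10·log₁₀(5.367e+09/85) = 78.00 dB.

78.0 dB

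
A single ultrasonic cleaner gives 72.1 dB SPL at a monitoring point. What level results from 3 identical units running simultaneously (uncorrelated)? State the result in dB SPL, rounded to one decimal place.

N identical incoherent sources raise the level by 10·log₁₀ N.
L_total = 72.1 + 10·log₁₀(3) = 72.1 + 4.771 = 76.87 dB SPL.

76.9 dB SPL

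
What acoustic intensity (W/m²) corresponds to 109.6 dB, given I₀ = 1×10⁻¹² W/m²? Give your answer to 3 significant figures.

0.0912 W/m²

I/I₀ = 10^(109.6/10) = 9.12e+10, so I = 9.12e+10 × 10⁻¹² W/m².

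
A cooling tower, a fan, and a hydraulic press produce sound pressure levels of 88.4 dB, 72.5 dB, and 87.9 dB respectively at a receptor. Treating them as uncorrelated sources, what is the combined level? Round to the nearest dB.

91 dB

For uncorrelated sources the intensities add, so convert each level to linear form, sum, and take 10·log₁₀ of the total.
Σ 10^(L/10) = 10^(88.4/10) + 10^(72.5/10) + 10^(87.9/10) = 1.326e+09.
L_total = 10·log₁₀(1.326e+09) = 91.23 dB.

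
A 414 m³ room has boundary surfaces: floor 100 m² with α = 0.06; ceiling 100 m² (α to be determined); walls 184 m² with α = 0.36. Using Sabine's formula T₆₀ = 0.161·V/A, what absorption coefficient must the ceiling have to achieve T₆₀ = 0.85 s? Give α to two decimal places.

0.06

A = 0.161·V/T₆₀ = 0.161·414/0.85 = 78.42 m² sabins.
Absorption from the other surfaces = 100·0.06 + 184·0.36 = 72.24 m², so the ceiling must supply 6.18 m² over 100 m².
α = 6.18/100 = 0.062.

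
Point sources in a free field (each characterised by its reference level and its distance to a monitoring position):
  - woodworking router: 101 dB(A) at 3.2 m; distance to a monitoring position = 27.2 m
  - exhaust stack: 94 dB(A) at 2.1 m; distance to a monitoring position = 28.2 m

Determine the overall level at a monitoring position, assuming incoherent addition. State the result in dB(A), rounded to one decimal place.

Apply inverse-square spreading to bring every level to the receiver, then sum 10^(L/10).
woodworking router: 101 − 20·log₁₀(27.2/3.2) = 101 − 18.59 = 82.41 dB(A).
exhaust stack: 94 − 20·log₁₀(28.2/2.1) = 94 − 22.56 = 71.44 dB(A).
Σ 10^(L/10) = 1.882e+08 → L_total = 10·log₁₀(1.882e+08) = 82.75 dB(A).

82.7 dB(A)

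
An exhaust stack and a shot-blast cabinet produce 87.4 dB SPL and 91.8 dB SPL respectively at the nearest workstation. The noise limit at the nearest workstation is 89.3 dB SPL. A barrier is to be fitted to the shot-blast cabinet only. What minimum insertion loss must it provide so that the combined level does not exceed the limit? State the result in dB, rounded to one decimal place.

7.0 dB

Everything except the shot-blast cabinet sums to 10^(87.4/10) = 5.495e+08 in linear terms, 87.40 dB SPL.
The limit corresponds to 10^(89.3/10) = 8.511e+08; subtracting the fixed part leaves 3.016e+08 for the shot-blast cabinet, i.e. 84.79 dB SPL.
Required insertion loss = 91.8 − 84.79 = 7.01 dB.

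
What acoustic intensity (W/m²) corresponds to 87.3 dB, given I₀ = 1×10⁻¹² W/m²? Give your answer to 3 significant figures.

0.000537 W/m²

I/I₀ = 10^(87.3/10) = 5.37e+08, so I = 5.37e+08 × 10⁻¹² W/m².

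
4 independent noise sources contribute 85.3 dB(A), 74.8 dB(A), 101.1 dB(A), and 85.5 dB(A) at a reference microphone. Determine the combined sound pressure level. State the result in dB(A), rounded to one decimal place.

For uncorrelated sources the intensities add, so convert each level to linear form, sum, and take 10·log₁₀ of the total.
Σ 10^(L/10) = 10^(85.3/10) + 10^(74.8/10) + 10^(101.1/10) + 10^(85.5/10) = 1.361e+10.
L_total = 10·log₁₀(1.361e+10) = 101.34 dB(A).

101.3 dB(A)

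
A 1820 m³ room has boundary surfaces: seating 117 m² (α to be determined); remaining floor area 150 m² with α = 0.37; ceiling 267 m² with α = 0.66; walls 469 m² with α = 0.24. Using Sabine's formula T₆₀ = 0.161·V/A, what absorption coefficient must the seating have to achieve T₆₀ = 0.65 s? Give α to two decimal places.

0.91

A = 0.161·V/T₆₀ = 0.161·1820/0.65 = 450.80 m² sabins.
Absorption from the other surfaces = 150·0.37 + 267·0.66 + 469·0.24 = 344.28 m², so the seating must supply 106.52 m² over 117 m².
α = 106.52/117 = 0.910.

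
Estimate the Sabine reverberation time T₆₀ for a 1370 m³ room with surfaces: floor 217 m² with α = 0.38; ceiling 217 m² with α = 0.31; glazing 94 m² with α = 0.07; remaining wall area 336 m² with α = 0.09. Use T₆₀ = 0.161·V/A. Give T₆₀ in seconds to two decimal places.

1.18 s

A = Σ Sᵢαᵢ = 217·0.38 + 217·0.31 + 94·0.07 + 336·0.09 = 186.55 m².
T₆₀ = 0.161 × 1370 / 186.55 = 1.182 s.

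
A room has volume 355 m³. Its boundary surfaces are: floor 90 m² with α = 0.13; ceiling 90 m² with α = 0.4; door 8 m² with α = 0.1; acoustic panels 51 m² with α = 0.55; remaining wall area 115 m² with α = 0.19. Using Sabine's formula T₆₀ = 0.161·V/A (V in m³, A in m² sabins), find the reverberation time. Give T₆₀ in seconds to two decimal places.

0.58 s

Summing Sᵢαᵢ: 90·0.13 + 90·0.4 + 8·0.1 + 51·0.55 + 115·0.19 = 98.40 m².
T₆₀ = 0.161 × 355 / 98.40 = 0.581 s.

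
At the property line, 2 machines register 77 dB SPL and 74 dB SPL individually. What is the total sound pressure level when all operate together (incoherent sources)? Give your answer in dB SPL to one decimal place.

78.8 dB SPL

For uncorrelated sources the intensities add, so convert each level to linear form, sum, and take 10·log₁₀ of the total.
Σ 10^(L/10) = 10^(77/10) + 10^(74/10) = 7.524e+07.
L_total = 10·log₁₀(7.524e+07) = 78.76 dB SPL.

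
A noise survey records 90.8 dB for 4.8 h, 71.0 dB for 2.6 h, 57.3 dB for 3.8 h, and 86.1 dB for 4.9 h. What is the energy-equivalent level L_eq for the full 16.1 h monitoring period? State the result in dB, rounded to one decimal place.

86.9 dB

Weight each interval's intensity by its duration and average over T = 16.1 h:
Σ tᵢ·10^(Lᵢ/10) = 4.8·10^(90.8/10) + 2.6·10^(71.0/10) + 3.8·10^(57.3/10) + 4.9·10^(86.1/10) = 7.802e+09.
L_eq = 10·log₁₀(7.802e+09/16.1) = 86.85 dB.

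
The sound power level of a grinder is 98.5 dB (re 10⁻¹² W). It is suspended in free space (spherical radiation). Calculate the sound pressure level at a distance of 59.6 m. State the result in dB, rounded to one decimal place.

L_p = L_w − 10·log₁₀(4π·r²) with r = 59.6 m.
4π·r² = 4.464e+04 m², 10·log₁₀ of that is 46.497 dB.
L_p = 98.5 − 46.497 = 52.00 dB.

52.0 dB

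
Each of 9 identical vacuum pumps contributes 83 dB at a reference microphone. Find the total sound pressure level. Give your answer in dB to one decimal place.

L_total = L₁ + 10·log₁₀ N for N identical incoherent sources.
L_total = 83 + 10·log₁₀(9) = 83 + 9.542 = 92.54 dB.

92.5 dB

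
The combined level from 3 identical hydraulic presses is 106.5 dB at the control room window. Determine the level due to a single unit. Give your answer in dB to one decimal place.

Dividing the total intensity by 3 lowers the level by 10·log₁₀ 3 = 4.771 dB: L₁ = 106.5 − 4.771.

101.7 dB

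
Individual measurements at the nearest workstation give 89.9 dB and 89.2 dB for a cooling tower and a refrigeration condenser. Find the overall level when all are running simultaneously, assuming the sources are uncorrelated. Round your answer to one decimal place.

Incoherent sources combine by intensity addition: L_total = 10·log₁₀(Σ 10^(L_i/10)).
Σ 10^(L/10) = 10^(89.9/10) + 10^(89.2/10) = 1.809e+09.
L_total = 10·log₁₀(1.809e+09) = 92.57 dB.

92.6 dB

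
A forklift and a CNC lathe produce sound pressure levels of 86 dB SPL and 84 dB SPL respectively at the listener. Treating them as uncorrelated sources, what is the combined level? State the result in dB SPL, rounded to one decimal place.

For uncorrelated sources the intensities add, so convert each level to linear form, sum, and take 10·log₁₀ of the total.
Σ 10^(L/10) = 10^(86/10) + 10^(84/10) = 6.493e+08.
L_total = 10·log₁₀(6.493e+08) = 88.12 dB SPL.

88.1 dB SPL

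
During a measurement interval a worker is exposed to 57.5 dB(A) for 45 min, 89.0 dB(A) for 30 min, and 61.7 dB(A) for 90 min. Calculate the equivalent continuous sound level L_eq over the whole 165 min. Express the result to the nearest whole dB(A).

82 dB(A)

Weight each interval's intensity by its duration and average over T = 165 min:
Σ tᵢ·10^(Lᵢ/10) = 45·10^(57.5/10) + 30·10^(89.0/10) + 90·10^(61.7/10) = 2.399e+10.
L_eq = 10·log₁₀(2.399e+10/165) = 81.63 dB(A).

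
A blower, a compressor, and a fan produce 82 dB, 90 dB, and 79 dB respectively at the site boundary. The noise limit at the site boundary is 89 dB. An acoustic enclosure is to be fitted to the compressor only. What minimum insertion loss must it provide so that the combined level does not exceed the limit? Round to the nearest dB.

3 dB

Everything except the compressor sums to 10^(82/10) + 10^(79/10) = 2.379e+08 in linear terms, 83.76 dB.
To meet 89 dB overall, the treated compressor may contribute at most 10^(89/10) − 2.379e+08 = 5.564e+08, i.e. 87.45 dB.
Required insertion loss = 90 − 87.45 = 2.55 dB.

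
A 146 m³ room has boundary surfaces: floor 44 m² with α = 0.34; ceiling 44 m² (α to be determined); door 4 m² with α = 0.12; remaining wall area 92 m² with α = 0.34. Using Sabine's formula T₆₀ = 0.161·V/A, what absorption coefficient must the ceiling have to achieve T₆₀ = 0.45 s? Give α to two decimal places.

0.13

Required total absorption A = 0.161·146/0.45 = 52.24 m².
Absorption from the other surfaces = 44·0.34 + 4·0.12 + 92·0.34 = 46.72 m², so the ceiling must supply 5.52 m² over 44 m².
α = 5.52/44 = 0.125.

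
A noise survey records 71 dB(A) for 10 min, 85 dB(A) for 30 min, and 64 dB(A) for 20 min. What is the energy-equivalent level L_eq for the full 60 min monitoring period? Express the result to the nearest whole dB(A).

82 dB(A)

L_eq = 10·log₁₀[(1/T)·Σ tᵢ·10^(Lᵢ/10)] with T = 60 min.
Σ tᵢ·10^(Lᵢ/10) = 10·10^(71/10) + 30·10^(85/10) + 20·10^(64/10) = 9.663e+09.
L_eq = 10·log₁₀(9.663e+09/60) = 82.07 dB(A).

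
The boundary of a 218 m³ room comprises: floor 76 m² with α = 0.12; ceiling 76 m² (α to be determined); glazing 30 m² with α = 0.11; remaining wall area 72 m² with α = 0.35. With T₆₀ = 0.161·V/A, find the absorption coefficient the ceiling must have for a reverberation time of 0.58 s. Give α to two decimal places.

0.30

Required total absorption A = 0.161·218/0.58 = 60.51 m².
Absorption from the other surfaces = 76·0.12 + 30·0.11 + 72·0.35 = 37.62 m², so the ceiling must supply 22.89 m² over 76 m².
α = 22.89/76 = 0.301.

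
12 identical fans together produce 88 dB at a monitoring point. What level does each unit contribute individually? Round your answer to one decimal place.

For N identical incoherent sources L_total = L₁ + 10·log₁₀ N, so L₁ = 88 − 10·log₁₀(12) = 88 − 10.792.

77.2 dB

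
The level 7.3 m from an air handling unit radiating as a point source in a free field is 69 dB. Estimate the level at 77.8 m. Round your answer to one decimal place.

48.4 dB

For a point source, L₂ = L₁ − 20·log₁₀(r₂/r₁).
L₂ = 69 − 20·log₁₀(77.8/7.3) = 69 − 20.553 = 48.45 dB.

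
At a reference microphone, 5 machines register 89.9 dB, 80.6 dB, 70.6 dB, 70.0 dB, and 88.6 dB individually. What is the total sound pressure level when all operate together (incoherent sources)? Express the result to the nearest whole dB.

Incoherent sources combine by intensity addition: L_total = 10·log₁₀(Σ 10^(L_i/10)).
Σ 10^(L/10) = 10^(89.9/10) + 10^(80.6/10) + 10^(70.6/10) + 10^(70.0/10) + 10^(88.6/10) = 1.838e+09.
L_total = 10·log₁₀(1.838e+09) = 92.64 dB.

93 dB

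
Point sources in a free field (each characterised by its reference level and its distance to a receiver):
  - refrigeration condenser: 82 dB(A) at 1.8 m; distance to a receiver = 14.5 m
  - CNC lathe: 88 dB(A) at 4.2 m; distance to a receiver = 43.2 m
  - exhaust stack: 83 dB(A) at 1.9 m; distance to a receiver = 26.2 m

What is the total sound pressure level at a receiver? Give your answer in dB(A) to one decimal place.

Propagate each source to the receiver with L = L_ref − 20·log₁₀(r/r_ref), then add intensities.
refrigeration condenser: 82 − 20·log₁₀(14.5/1.8) = 82 − 18.12 = 63.88 dB(A).
CNC lathe: 88 − 20·log₁₀(43.2/4.2) = 88 − 20.24 = 67.76 dB(A).
exhaust stack: 83 − 20·log₁₀(26.2/1.9) = 83 − 22.79 = 60.21 dB(A).
Σ 10^(L/10) = 9.456e+06 → L_total = 10·log₁₀(9.456e+06) = 69.76 dB(A).

69.8 dB(A)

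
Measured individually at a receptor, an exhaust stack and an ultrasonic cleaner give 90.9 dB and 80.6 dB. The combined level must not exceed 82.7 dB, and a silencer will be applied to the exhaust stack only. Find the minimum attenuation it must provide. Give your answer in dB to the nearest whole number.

12 dB

The untreated sources together contribute 10^(80.6/10) = 1.148e+08, i.e. 80.60 dB.
The limit corresponds to 10^(82.7/10) = 1.862e+08; subtracting the fixed part leaves 7.139e+07 for the exhaust stack, i.e. 78.54 dB.
Required insertion loss = 90.9 − 78.54 = 12.36 dB.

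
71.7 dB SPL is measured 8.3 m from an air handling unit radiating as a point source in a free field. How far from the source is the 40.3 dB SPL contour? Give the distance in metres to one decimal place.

308.4 m

The 31.4 dB drop corresponds to a distance ratio of 10^(31.4/20) for a point source.
r₂ = 8.3·10^((71.7−40.3)/20) = 8.3·10^(31.4/20) = 308.37 m.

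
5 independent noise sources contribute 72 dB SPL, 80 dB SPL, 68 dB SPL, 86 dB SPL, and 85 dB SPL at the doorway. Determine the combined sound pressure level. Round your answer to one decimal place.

Incoherent sources combine by intensity addition: L_total = 10·log₁₀(Σ 10^(L_i/10)).
Σ 10^(L/10) = 10^(72/10) + 10^(80/10) + 10^(68/10) + 10^(86/10) + 10^(85/10) = 8.365e+08.
L_total = 10·log₁₀(8.365e+08) = 89.22 dB SPL.

89.2 dB SPL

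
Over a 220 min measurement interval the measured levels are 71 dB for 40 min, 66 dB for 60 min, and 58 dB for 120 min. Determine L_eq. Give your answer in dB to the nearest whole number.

The energy average is taken in the linear domain: L_eq = 10·log₁₀[(Σ tᵢ·10^(Lᵢ/10))/T], T = 220 min.
Σ tᵢ·10^(Lᵢ/10) = 40·10^(71/10) + 60·10^(66/10) + 120·10^(58/10) = 8.181e+08.
L_eq = 10·log₁₀(8.181e+08/220) = 65.70 dB.

66 dB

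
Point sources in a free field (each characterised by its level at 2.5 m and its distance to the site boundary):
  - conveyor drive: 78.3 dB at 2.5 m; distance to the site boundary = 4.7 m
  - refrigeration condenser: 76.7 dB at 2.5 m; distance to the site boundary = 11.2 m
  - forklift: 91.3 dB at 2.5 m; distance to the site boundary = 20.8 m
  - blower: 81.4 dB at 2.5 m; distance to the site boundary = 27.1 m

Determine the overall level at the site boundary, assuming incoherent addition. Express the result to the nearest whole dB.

76 dB

Propagate each source to the receiver with L = L_ref − 20·log₁₀(r/r_ref), then add intensities.
conveyor drive: 78.3 − 20·log₁₀(4.7/2.5) = 78.3 − 5.48 = 72.82 dB.
refrigeration condenser: 76.7 − 20·log₁₀(11.2/2.5) = 76.7 − 13.03 = 63.67 dB.
forklift: 91.3 − 20·log₁₀(20.8/2.5) = 91.3 − 18.40 = 72.90 dB.
blower: 81.4 − 20·log₁₀(27.1/2.5) = 81.4 − 20.70 = 60.70 dB.
Σ 10^(L/10) = 4.212e+07 → L_total = 10·log₁₀(4.212e+07) = 76.25 dB.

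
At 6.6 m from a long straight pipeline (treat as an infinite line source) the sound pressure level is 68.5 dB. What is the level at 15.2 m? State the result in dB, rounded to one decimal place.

Cylindrical spreading from a line source gives a 10·log₁₀(r₂/r₁) drop.
L₂ = 68.5 − 10·log₁₀(15.2/6.6) = 68.5 − 3.623 = 64.88 dB.

64.9 dB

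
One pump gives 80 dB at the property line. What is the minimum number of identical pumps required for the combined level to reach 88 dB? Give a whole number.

7

N identical sources give L₁ + 10·log₁₀ N, so require 10·log₁₀ N ≥ 88 − 80 = 8.0 dB.
N ≥ 10^(8.0/10) = 6.310, so N = 7.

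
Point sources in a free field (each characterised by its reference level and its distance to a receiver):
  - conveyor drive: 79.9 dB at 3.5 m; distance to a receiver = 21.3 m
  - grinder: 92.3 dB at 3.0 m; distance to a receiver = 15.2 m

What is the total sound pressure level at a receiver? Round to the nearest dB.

78 dB

Propagate each source to the receiver with L = L_ref − 20·log₁₀(r/r_ref), then add intensities.
conveyor drive: 79.9 − 20·log₁₀(21.3/3.5) = 79.9 − 15.69 = 64.21 dB.
grinder: 92.3 − 20·log₁₀(15.2/3.0) = 92.3 − 14.09 = 78.21 dB.
Σ 10^(L/10) = 6.879e+07 → L_total = 10·log₁₀(6.879e+07) = 78.38 dB.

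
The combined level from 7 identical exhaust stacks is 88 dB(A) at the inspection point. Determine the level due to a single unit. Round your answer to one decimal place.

Dividing the total intensity by 7 lowers the level by 10·log₁₀ 7 = 8.451 dB: L₁ = 88 − 8.451.

79.5 dB(A)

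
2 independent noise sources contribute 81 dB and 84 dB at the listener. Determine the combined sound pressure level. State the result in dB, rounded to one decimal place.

For uncorrelated sources the intensities add, so convert each level to linear form, sum, and take 10·log₁₀ of the total.
Σ 10^(L/10) = 10^(81/10) + 10^(84/10) = 3.771e+08.
L_total = 10·log₁₀(3.771e+08) = 85.76 dB.

85.8 dB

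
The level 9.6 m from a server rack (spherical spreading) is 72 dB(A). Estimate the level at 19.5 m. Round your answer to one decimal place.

Point-source attenuation: ΔL = 20·log₁₀(r₂/r₁) = 20·log₁₀(19.5/9.6) = 6.155 dB.
L₂ = 72 − 20·log₁₀(19.5/9.6) = 72 − 6.155 = 65.84 dB(A).

65.8 dB(A)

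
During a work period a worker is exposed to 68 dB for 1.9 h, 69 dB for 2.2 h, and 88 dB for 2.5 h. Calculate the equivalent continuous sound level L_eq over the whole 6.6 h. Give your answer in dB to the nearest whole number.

L_eq = 10·log₁₀[(1/T)·Σ tᵢ·10^(Lᵢ/10)] with T = 6.6 h.
Σ tᵢ·10^(Lᵢ/10) = 1.9·10^(68/10) + 2.2·10^(69/10) + 2.5·10^(88/10) = 1.607e+09.
L_eq = 10·log₁₀(1.607e+09/6.6) = 83.86 dB.

84 dB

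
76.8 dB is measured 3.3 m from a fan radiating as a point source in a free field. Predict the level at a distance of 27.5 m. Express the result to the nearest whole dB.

Spherical spreading from a point source gives a 20·log₁₀(r₂/r₁) drop.
L₂ = 76.8 − 20·log₁₀(27.5/3.3) = 76.8 − 18.416 = 58.38 dB.

58 dB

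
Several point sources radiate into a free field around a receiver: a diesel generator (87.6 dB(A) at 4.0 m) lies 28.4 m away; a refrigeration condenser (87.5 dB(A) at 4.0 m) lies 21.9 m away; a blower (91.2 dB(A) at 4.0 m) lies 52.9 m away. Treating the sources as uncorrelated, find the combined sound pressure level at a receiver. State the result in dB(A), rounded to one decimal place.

Apply inverse-square spreading to bring every level to the receiver, then sum 10^(L/10).
diesel generator: 87.6 − 20·log₁₀(28.4/4.0) = 87.6 − 17.03 = 70.57 dB(A).
refrigeration condenser: 87.5 − 20·log₁₀(21.9/4.0) = 87.5 − 14.77 = 72.73 dB(A).
blower: 91.2 − 20·log₁₀(52.9/4.0) = 91.2 − 22.43 = 68.77 dB(A).
Σ 10^(L/10) = 3.771e+07 → L_total = 10·log₁₀(3.771e+07) = 75.76 dB(A).

75.8 dB(A)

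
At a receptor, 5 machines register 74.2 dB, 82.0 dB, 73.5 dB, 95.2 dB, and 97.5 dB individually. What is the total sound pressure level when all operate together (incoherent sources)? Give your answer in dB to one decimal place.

Incoherent sources combine by intensity addition: L_total = 10·log₁₀(Σ 10^(L_i/10)).
Σ 10^(L/10) = 10^(74.2/10) + 10^(82.0/10) + 10^(73.5/10) + 10^(95.2/10) + 10^(97.5/10) = 9.142e+09.
L_total = 10·log₁₀(9.142e+09) = 99.61 dB.

99.6 dB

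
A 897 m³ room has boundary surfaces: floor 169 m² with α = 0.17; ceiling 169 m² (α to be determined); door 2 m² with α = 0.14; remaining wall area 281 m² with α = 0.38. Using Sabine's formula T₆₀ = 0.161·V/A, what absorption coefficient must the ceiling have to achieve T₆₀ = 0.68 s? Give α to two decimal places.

Required total absorption A = 0.161·897/0.68 = 212.38 m².
Absorption from the other surfaces = 169·0.17 + 2·0.14 + 281·0.38 = 135.79 m², so the ceiling must supply 76.59 m² over 169 m².
α = 76.59/169 = 0.453.

0.45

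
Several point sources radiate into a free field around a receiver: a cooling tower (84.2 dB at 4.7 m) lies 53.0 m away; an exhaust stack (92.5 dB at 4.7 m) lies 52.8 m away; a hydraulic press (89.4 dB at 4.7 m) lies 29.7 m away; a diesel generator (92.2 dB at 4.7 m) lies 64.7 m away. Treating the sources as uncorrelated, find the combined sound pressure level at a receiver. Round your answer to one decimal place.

76.7 dB

Apply inverse-square spreading to bring every level to the receiver, then sum 10^(L/10).
cooling tower: 84.2 − 20·log₁₀(53.0/4.7) = 84.2 − 21.04 = 63.16 dB.
exhaust stack: 92.5 − 20·log₁₀(52.8/4.7) = 92.5 − 21.01 = 71.49 dB.
hydraulic press: 89.4 − 20·log₁₀(29.7/4.7) = 89.4 − 16.01 = 73.39 dB.
diesel generator: 92.2 − 20·log₁₀(64.7/4.7) = 92.2 − 22.78 = 69.42 dB.
Σ 10^(L/10) = 4.673e+07 → L_total = 10·log₁₀(4.673e+07) = 76.70 dB.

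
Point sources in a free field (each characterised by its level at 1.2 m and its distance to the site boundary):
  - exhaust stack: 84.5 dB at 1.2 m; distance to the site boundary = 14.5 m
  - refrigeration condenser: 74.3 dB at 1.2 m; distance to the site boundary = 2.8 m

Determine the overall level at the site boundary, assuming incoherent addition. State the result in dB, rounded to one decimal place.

Apply inverse-square spreading to bring every level to the receiver, then sum 10^(L/10).
exhaust stack: 84.5 − 20·log₁₀(14.5/1.2) = 84.5 − 21.64 = 62.86 dB.
refrigeration condenser: 74.3 − 20·log₁₀(2.8/1.2) = 74.3 − 7.36 = 66.94 dB.
Σ 10^(L/10) = 6.874e+06 → L_total = 10·log₁₀(6.874e+06) = 68.37 dB.

68.4 dB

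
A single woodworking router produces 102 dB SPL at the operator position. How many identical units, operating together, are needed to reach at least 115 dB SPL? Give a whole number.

The shortfall is 115 − 102 = 13.0 dB, and N units add 10·log₁₀ N, so need 10·log₁₀ N ≥ 13.0.
N ≥ 10^(13.0/10) = 19.953, so N = 20.

20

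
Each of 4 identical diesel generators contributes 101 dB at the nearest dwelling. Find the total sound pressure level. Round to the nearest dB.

N identical incoherent sources raise the level by 10·log₁₀ N.
L_total = 101 + 10·log₁₀(4) = 101 + 6.021 = 107.02 dB.

107 dB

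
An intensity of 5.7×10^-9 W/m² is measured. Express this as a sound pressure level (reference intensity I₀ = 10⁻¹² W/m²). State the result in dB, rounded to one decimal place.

37.6 dB

L = 10·log₁₀(I/I₀) = 10·log₁₀(5.7×10^-9/10⁻¹²) = 10·log₁₀(5.7×10^3).
L = 10·(0.7559 + 3) = 37.56 dB.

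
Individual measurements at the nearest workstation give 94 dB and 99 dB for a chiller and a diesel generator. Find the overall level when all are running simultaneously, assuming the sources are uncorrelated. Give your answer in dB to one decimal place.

100.2 dB

Incoherent sources combine by intensity addition: L_total = 10·log₁₀(Σ 10^(L_i/10)).
Σ 10^(L/10) = 10^(94/10) + 10^(99/10) = 1.046e+10.
L_total = 10·log₁₀(1.046e+10) = 100.19 dB.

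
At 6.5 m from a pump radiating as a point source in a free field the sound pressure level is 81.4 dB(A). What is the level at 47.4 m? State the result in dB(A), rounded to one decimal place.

64.1 dB(A)

Point-source attenuation: ΔL = 20·log₁₀(r₂/r₁) = 20·log₁₀(47.4/6.5) = 17.257 dB.
L₂ = 81.4 − 20·log₁₀(47.4/6.5) = 81.4 − 17.257 = 64.14 dB(A).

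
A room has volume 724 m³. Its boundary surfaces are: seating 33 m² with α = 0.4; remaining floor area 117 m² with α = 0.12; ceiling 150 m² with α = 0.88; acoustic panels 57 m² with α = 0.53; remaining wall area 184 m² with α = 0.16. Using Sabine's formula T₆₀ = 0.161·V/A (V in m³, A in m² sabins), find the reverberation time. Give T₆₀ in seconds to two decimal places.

Total absorption A = 33·0.4 + 117·0.12 + 150·0.88 + 57·0.53 + 184·0.16 = 218.89 m² sabins.
T₆₀ = 0.161·V/A = 0.161·724/218.89 = 0.533 s.

0.53 s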